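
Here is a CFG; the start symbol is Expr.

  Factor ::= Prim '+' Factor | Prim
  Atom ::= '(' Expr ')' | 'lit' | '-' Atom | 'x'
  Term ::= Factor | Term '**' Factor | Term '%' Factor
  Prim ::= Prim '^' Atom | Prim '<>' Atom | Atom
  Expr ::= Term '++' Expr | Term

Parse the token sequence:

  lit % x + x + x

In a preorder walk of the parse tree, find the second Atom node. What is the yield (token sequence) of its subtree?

[Expr [Term [Term [Factor [Prim [Atom lit]]]] % [Factor [Prim [Atom x]] + [Factor [Prim [Atom x]] + [Factor [Prim [Atom x]]]]]]]

x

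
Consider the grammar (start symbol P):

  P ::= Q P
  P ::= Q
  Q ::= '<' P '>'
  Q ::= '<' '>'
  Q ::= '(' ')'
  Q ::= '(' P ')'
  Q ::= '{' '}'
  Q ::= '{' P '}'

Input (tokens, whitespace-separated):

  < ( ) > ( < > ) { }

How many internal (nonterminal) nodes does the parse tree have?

[P [Q < [P [Q ( )]] >] [P [Q ( [P [Q < >]] )] [P [Q { }]]]]

10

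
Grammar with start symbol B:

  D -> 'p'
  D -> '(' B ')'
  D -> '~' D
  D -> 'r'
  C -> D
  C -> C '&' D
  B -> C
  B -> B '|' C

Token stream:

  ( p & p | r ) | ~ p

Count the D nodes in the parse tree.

[B [B [C [D ( [B [B [C [C [D p]] & [D p]]] | [C [D r]]] )]]] | [C [D ~ [D p]]]]

6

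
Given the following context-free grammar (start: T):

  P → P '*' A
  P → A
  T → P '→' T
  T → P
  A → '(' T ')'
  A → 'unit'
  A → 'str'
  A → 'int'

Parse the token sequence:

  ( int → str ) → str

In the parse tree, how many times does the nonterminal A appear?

[T [P [A ( [T [P [A int]] → [T [P [A str]]]] )]] → [T [P [A str]]]]

4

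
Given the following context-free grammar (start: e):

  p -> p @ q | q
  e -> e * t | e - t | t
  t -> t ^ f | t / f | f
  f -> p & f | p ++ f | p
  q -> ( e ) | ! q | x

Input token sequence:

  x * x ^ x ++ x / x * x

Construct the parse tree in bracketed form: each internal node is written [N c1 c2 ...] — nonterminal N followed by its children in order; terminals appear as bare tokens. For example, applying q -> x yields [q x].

[e [e [e [t [f [p [q x]]]]] * [t [t [t [f [p [q x]]]] ^ [f [p [q x]] ++ [f [p [q x]]]]] / [f [p [q x]]]]] * [t [f [p [q x]]]]]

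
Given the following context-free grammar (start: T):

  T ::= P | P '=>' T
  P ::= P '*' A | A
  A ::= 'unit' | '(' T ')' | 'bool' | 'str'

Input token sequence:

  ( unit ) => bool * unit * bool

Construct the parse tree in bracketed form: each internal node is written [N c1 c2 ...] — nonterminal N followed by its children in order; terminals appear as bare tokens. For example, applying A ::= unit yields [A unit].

T
P => T
A => T
( T ) => T
( P ) => T
( A ) => T
( unit ) => T
( unit ) => P
( unit ) => P * A
( unit ) => P * A * A
( unit ) => A * A * A
( unit ) => bool * A * A
( unit ) => bool * unit * A
( unit ) => bool * unit * bool

[T [P [A ( [T [P [A unit]]] )]] => [T [P [P [P [A bool]] * [A unit]] * [A bool]]]]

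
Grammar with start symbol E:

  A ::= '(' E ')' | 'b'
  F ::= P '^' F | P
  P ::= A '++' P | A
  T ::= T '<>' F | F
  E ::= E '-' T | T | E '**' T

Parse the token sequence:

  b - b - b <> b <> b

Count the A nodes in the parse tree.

5

[E [E [E [T [F [P [A b]]]]] - [T [F [P [A b]]]]] - [T [T [T [F [P [A b]]]] <> [F [P [A b]]]] <> [F [P [A b]]]]]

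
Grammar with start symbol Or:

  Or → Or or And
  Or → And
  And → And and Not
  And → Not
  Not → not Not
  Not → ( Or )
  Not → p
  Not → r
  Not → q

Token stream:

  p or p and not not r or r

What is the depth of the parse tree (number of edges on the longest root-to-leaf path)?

[Or [Or [Or [And [Not p]]] or [And [And [Not p]] and [Not not [Not not [Not r]]]]] or [And [Not r]]]

6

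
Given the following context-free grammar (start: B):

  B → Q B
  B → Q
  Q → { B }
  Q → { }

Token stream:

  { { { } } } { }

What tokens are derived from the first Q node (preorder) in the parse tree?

{ { { } } }

[B [Q { [B [Q { [B [Q { }]] }]] }] [B [Q { }]]]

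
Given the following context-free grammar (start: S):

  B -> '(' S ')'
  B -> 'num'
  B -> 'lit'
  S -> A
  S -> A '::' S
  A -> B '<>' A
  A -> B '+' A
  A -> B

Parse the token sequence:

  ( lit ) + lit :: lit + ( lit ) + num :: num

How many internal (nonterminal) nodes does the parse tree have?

21

[S [A [B ( [S [A [B lit]]] )] + [A [B lit]]] :: [S [A [B lit] + [A [B ( [S [A [B lit]]] )] + [A [B num]]]] :: [S [A [B num]]]]]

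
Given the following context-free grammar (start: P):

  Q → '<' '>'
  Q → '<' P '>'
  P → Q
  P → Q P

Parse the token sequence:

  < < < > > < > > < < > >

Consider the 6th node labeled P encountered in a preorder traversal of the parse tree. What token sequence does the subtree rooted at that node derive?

[P [Q < [P [Q < [P [Q < >]] >] [P [Q < >]]] >] [P [Q < [P [Q < >]] >]]]

< >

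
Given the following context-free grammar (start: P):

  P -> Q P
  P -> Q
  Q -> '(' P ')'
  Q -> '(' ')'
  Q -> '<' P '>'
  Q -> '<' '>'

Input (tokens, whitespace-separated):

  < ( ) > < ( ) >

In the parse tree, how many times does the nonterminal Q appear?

[P [Q < [P [Q ( )]] >] [P [Q < [P [Q ( )]] >]]]

4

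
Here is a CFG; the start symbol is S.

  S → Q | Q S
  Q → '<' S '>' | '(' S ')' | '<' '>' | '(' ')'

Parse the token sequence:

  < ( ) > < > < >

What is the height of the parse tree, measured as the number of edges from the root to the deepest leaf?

[S [Q < [S [Q ( )]] >] [S [Q < >] [S [Q < >]]]]

4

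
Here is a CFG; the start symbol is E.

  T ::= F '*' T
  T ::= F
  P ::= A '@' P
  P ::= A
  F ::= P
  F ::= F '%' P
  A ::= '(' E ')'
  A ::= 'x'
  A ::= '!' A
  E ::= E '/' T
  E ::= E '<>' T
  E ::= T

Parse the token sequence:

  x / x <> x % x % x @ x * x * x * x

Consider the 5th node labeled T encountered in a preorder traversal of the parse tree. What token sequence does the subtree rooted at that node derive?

x * x

[E [E [E [T [F [P [A x]]]]] / [T [F [P [A x]]]]] <> [T [F [F [F [P [A x]]] % [P [A x]]] % [P [A x] @ [P [A x]]]] * [T [F [P [A x]]] * [T [F [P [A x]]] * [T [F [P [A x]]]]]]]]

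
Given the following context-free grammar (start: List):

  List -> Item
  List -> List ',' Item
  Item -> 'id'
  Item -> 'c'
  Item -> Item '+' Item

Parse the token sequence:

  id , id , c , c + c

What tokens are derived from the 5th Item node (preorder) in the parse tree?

c

[List [List [List [List [Item id]] , [Item id]] , [Item c]] , [Item [Item c] + [Item c]]]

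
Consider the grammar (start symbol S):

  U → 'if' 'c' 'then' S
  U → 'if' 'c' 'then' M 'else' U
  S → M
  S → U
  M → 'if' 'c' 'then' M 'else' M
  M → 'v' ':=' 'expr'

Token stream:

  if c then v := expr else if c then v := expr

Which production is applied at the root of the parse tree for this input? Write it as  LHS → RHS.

S → U

[S [U if c then [M v := expr] else [U if c then [S [M v := expr]]]]]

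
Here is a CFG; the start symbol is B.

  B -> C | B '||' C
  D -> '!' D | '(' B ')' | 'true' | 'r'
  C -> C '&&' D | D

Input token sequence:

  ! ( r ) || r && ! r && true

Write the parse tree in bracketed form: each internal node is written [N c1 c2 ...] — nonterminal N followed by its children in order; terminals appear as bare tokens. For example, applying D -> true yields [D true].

B
B || C
C || C
D || C
! D || C
! ( B ) || C
! ( C ) || C
! ( D ) || C
! ( r ) || C
! ( r ) || C && D
! ( r ) || C && D && D
! ( r ) || D && D && D
! ( r ) || r && D && D
! ( r ) || r && ! D && D
! ( r ) || r && ! r && D
! ( r ) || r && ! r && true

[B [B [C [D ! [D ( [B [C [D r]]] )]]]] || [C [C [C [D r]] && [D ! [D r]]] && [D true]]]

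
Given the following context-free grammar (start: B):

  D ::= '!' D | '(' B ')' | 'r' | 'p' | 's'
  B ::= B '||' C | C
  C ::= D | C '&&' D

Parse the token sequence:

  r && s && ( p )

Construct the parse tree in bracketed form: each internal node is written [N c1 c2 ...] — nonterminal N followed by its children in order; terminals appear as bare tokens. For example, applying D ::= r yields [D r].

[B [C [C [C [D r]] && [D s]] && [D ( [B [C [D p]]] )]]]

B
C
C && D
C && D && D
D && D && D
r && D && D
r && s && D
r && s && ( B )
r && s && ( C )
r && s && ( D )
r && s && ( p )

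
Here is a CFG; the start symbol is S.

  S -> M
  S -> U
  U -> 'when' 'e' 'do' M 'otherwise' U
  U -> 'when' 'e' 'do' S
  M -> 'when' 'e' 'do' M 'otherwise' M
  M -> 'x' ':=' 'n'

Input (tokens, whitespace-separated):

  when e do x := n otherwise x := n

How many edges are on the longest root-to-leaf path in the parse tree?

[S [M when e do [M x := n] otherwise [M x := n]]]

3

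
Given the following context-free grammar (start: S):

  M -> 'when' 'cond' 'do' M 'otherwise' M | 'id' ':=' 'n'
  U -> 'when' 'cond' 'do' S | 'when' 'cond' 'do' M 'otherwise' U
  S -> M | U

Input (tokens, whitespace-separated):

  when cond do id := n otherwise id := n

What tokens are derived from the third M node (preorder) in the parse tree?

id := n

[S [M when cond do [M id := n] otherwise [M id := n]]]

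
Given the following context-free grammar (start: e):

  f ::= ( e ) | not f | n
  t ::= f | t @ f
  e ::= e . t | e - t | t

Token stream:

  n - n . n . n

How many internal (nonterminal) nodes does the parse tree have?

12

[e [e [e [e [t [f n]]] - [t [f n]]] . [t [f n]]] . [t [f n]]]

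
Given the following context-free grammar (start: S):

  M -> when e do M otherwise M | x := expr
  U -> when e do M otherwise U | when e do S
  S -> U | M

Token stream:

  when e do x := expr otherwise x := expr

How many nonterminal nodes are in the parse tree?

[S [M when e do [M x := expr] otherwise [M x := expr]]]

4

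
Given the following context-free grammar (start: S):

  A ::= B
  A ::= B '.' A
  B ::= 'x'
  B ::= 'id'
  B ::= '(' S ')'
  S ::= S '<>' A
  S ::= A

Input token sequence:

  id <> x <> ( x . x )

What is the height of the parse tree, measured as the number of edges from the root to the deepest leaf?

[S [S [S [A [B id]]] <> [A [B x]]] <> [A [B ( [S [A [B x] . [A [B x]]]] )]]]

7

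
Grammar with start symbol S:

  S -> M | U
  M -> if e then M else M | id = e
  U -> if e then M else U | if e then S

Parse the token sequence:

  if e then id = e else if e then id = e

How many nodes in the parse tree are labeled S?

2

[S [U if e then [M id = e] else [U if e then [S [M id = e]]]]]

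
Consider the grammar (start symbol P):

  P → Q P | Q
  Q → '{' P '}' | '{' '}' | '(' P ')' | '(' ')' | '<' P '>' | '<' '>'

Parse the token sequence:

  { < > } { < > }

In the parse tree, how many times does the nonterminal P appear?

[P [Q { [P [Q < >]] }] [P [Q { [P [Q < >]] }]]]

4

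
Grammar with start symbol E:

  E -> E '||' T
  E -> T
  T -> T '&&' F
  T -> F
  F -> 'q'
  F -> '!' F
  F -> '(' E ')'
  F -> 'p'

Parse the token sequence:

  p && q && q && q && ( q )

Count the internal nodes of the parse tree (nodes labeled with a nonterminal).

[E [T [T [T [T [T [F p]] && [F q]] && [F q]] && [F q]] && [F ( [E [T [F q]]] )]]]

14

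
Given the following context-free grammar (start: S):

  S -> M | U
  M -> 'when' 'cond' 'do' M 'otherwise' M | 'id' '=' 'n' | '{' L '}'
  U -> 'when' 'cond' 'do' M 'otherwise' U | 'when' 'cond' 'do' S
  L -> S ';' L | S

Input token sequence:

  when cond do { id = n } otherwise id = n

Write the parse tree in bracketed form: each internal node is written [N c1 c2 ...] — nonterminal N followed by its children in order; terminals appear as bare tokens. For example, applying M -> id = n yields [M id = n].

[S [M when cond do [M { [L [S [M id = n]]] }] otherwise [M id = n]]]

S
M
when cond do M otherwise M
when cond do { L } otherwise M
when cond do { S } otherwise M
when cond do { M } otherwise M
when cond do { id = n } otherwise M
when cond do { id = n } otherwise id = n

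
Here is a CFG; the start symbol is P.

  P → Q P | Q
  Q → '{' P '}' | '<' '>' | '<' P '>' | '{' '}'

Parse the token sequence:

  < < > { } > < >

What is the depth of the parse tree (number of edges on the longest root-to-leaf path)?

5

[P [Q < [P [Q < >] [P [Q { }]]] >] [P [Q < >]]]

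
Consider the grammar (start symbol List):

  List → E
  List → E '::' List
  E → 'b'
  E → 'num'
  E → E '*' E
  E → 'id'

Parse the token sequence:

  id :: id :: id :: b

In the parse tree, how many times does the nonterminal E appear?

4

[List [E id] :: [List [E id] :: [List [E id] :: [List [E b]]]]]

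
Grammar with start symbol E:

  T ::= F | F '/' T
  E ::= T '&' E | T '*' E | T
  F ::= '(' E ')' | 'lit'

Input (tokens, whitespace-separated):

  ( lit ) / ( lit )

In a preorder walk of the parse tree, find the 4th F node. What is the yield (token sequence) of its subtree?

lit

[E [T [F ( [E [T [F lit]]] )] / [T [F ( [E [T [F lit]]] )]]]]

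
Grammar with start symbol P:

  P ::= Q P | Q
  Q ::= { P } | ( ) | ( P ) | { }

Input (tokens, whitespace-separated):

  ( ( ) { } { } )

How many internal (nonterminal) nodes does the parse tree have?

8

[P [Q ( [P [Q ( )] [P [Q { }] [P [Q { }]]]] )]]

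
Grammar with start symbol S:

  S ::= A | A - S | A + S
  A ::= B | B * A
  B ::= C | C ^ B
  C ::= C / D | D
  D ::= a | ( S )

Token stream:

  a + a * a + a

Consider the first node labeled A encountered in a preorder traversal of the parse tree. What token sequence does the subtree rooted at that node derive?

[S [A [B [C [D a]]]] + [S [A [B [C [D a]]] * [A [B [C [D a]]]]] + [S [A [B [C [D a]]]]]]]

a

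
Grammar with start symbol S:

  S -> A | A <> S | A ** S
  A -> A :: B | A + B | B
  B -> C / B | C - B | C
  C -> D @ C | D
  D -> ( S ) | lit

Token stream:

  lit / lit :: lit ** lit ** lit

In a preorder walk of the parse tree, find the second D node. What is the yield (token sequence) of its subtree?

[S [A [A [B [C [D lit]] / [B [C [D lit]]]]] :: [B [C [D lit]]]] ** [S [A [B [C [D lit]]]] ** [S [A [B [C [D lit]]]]]]]

lit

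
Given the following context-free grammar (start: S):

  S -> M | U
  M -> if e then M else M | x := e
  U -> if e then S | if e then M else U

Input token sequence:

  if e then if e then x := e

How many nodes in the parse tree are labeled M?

[S [U if e then [S [U if e then [S [M x := e]]]]]]

1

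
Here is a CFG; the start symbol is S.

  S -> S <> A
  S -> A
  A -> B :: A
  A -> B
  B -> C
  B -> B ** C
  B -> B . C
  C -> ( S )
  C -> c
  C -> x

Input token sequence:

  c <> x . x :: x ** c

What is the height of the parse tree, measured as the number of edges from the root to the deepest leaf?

[S [S [A [B [C c]]]] <> [A [B [B [C x]] . [C x]] :: [A [B [B [C x]] ** [C c]]]]]

6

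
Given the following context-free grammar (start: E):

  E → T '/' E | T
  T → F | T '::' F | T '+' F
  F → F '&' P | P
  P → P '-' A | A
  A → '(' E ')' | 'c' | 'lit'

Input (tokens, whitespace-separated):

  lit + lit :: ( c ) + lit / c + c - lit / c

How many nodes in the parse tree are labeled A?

9

[E [T [T [T [T [F [P [A lit]]]] + [F [P [A lit]]]] :: [F [P [A ( [E [T [F [P [A c]]]]] )]]]] + [F [P [A lit]]]] / [E [T [T [F [P [A c]]]] + [F [P [P [A c]] - [A lit]]]] / [E [T [F [P [A c]]]]]]]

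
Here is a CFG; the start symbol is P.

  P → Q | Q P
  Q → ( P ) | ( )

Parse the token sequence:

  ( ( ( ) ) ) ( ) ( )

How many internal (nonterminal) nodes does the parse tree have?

10

[P [Q ( [P [Q ( [P [Q ( )]] )]] )] [P [Q ( )] [P [Q ( )]]]]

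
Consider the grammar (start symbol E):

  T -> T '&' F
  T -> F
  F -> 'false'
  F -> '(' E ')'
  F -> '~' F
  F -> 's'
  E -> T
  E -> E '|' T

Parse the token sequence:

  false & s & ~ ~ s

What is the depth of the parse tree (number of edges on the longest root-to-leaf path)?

[E [T [T [T [F false]] & [F s]] & [F ~ [F ~ [F s]]]]]

5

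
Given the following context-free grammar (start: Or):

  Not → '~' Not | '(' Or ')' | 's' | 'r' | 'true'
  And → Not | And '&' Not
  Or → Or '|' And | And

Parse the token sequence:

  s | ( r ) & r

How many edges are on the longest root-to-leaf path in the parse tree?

7

[Or [Or [And [Not s]]] | [And [And [Not ( [Or [And [Not r]]] )]] & [Not r]]]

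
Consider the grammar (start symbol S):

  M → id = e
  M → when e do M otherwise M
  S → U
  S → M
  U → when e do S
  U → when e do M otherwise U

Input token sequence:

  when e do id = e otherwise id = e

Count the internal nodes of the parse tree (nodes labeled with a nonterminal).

4

[S [M when e do [M id = e] otherwise [M id = e]]]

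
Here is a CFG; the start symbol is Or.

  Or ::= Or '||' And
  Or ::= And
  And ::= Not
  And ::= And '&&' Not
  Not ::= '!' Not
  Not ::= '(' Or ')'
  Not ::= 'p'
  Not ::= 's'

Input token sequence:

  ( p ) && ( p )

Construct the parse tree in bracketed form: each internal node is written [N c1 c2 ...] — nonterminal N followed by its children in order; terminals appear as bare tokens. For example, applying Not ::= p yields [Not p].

Or
And
And && Not
Not && Not
( Or ) && Not
( And ) && Not
( Not ) && Not
( p ) && Not
( p ) && ( Or )
( p ) && ( And )
( p ) && ( Not )
( p ) && ( p )

[Or [And [And [Not ( [Or [And [Not p]]] )]] && [Not ( [Or [And [Not p]]] )]]]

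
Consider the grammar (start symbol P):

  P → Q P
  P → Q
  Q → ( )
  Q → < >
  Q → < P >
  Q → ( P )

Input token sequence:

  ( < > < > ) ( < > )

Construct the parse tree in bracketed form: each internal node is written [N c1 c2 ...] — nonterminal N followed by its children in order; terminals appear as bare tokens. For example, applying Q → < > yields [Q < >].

[P [Q ( [P [Q < >] [P [Q < >]]] )] [P [Q ( [P [Q < >]] )]]]

P
Q P
( P ) P
( Q P ) P
( < > P ) P
( < > Q ) P
( < > < > ) P
( < > < > ) Q
( < > < > ) ( P )
( < > < > ) ( Q )
( < > < > ) ( < > )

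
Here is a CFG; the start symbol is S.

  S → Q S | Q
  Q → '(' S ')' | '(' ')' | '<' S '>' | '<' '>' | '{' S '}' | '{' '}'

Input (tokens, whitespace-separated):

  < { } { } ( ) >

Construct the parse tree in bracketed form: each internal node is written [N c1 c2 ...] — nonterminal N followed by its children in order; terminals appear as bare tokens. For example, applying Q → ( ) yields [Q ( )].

S
Q
< S >
< Q S >
< { } S >
< { } Q S >
< { } { } S >
< { } { } Q >
< { } { } ( ) >

[S [Q < [S [Q { }] [S [Q { }] [S [Q ( )]]]] >]]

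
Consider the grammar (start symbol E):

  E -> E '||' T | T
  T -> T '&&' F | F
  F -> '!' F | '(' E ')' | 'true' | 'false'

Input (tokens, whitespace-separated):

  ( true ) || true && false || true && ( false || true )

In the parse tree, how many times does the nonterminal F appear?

[E [E [E [T [F ( [E [T [F true]]] )]]] || [T [T [F true]] && [F false]]] || [T [T [F true]] && [F ( [E [E [T [F false]]] || [T [F true]]] )]]]

8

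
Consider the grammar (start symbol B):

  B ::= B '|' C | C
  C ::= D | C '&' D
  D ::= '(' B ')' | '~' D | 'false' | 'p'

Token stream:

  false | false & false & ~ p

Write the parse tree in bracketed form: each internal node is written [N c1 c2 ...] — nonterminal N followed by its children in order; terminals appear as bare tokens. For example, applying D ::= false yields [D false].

B
B | C
C | C
D | C
false | C
false | C & D
false | C & D & D
false | D & D & D
false | false & D & D
false | false & false & D
false | false & false & ~ D
false | false & false & ~ p

[B [B [C [D false]]] | [C [C [C [D false]] & [D false]] & [D ~ [D p]]]]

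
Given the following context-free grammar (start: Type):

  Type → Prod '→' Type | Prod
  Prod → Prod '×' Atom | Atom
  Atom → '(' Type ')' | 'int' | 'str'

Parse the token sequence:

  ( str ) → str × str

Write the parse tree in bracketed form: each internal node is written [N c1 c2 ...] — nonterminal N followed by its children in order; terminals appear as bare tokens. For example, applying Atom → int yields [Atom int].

Type
Prod → Type
Atom → Type
( Type ) → Type
( Prod ) → Type
( Atom ) → Type
( str ) → Type
( str ) → Prod
( str ) → Prod × Atom
( str ) → Atom × Atom
( str ) → str × Atom
( str ) → str × str

[Type [Prod [Atom ( [Type [Prod [Atom str]]] )]] → [Type [Prod [Prod [Atom str]] × [Atom str]]]]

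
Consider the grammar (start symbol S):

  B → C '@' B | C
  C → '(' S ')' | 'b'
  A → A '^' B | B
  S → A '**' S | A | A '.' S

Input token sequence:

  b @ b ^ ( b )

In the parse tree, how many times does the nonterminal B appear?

[S [A [A [B [C b] @ [B [C b]]]] ^ [B [C ( [S [A [B [C b]]]] )]]]]

4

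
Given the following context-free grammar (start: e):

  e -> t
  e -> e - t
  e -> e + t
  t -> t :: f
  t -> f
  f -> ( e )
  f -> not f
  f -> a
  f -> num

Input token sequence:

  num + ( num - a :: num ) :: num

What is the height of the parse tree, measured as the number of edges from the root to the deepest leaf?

8

[e [e [t [f num]]] + [t [t [f ( [e [e [t [f num]]] - [t [t [f a]] :: [f num]]] )]] :: [f num]]]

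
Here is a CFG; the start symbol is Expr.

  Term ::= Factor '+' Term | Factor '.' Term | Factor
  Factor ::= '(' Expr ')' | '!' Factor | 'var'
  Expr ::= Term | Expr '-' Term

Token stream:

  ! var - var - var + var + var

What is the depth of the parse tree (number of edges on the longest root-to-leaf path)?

[Expr [Expr [Expr [Term [Factor ! [Factor var]]]] - [Term [Factor var]]] - [Term [Factor var] + [Term [Factor var] + [Term [Factor var]]]]]

6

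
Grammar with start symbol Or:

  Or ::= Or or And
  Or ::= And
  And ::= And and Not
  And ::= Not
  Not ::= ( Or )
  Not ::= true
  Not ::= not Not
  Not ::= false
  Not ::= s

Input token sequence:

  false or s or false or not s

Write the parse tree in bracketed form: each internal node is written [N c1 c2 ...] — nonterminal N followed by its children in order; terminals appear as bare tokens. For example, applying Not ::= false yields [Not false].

[Or [Or [Or [Or [And [Not false]]] or [And [Not s]]] or [And [Not false]]] or [And [Not not [Not s]]]]

Or
Or or And
Or or And or And
Or or And or And or And
And or And or And or And
Not or And or And or And
false or And or And or And
false or Not or And or And
false or s or And or And
false or s or Not or And
false or s or false or And
false or s or false or Not
false or s or false or not Not
false or s or false or not s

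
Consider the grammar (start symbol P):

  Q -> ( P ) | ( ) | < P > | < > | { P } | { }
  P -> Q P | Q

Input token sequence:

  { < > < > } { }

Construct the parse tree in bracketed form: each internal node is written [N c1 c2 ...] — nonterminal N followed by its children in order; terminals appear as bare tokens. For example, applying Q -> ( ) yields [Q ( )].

[P [Q { [P [Q < >] [P [Q < >]]] }] [P [Q { }]]]

P
Q P
{ P } P
{ Q P } P
{ < > P } P
{ < > Q } P
{ < > < > } P
{ < > < > } Q
{ < > < > } { }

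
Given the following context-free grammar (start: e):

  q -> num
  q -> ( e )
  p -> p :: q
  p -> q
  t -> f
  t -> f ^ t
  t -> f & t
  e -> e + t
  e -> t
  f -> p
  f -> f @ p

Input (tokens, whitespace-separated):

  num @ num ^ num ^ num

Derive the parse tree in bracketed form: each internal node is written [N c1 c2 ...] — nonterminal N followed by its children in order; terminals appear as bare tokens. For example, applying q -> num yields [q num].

e
t
f ^ t
f @ p ^ t
p @ p ^ t
q @ p ^ t
num @ p ^ t
num @ q ^ t
num @ num ^ t
num @ num ^ f ^ t
num @ num ^ p ^ t
num @ num ^ q ^ t
num @ num ^ num ^ t
num @ num ^ num ^ f
num @ num ^ num ^ p
num @ num ^ num ^ q
num @ num ^ num ^ num

[e [t [f [f [p [q num]]] @ [p [q num]]] ^ [t [f [p [q num]]] ^ [t [f [p [q num]]]]]]]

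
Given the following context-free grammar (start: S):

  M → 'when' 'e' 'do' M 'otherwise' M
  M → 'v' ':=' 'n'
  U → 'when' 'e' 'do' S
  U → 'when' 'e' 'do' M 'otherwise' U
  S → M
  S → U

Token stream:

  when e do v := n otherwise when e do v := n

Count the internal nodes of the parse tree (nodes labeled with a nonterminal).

[S [U when e do [M v := n] otherwise [U when e do [S [M v := n]]]]]

6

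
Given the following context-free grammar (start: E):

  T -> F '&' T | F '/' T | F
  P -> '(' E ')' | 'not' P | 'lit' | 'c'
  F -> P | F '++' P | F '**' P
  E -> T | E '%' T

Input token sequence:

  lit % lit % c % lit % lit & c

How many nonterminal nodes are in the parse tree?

[E [E [E [E [E [T [F [P lit]]]] % [T [F [P lit]]]] % [T [F [P c]]]] % [T [F [P lit]]]] % [T [F [P lit]] & [T [F [P c]]]]]

23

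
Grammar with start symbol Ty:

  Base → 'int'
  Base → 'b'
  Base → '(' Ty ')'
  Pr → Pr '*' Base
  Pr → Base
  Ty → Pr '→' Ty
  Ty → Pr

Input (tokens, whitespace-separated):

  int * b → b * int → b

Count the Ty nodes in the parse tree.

[Ty [Pr [Pr [Base int]] * [Base b]] → [Ty [Pr [Pr [Base b]] * [Base int]] → [Ty [Pr [Base b]]]]]

3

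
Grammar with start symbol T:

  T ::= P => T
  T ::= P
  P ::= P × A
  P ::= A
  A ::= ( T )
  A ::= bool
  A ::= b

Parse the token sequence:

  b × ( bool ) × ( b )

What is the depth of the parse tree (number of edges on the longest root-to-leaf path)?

7

[T [P [P [P [A b]] × [A ( [T [P [A bool]]] )]] × [A ( [T [P [A b]]] )]]]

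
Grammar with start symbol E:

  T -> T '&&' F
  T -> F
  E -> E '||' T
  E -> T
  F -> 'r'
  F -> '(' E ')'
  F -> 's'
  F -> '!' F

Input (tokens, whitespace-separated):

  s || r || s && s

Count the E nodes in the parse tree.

[E [E [E [T [F s]]] || [T [F r]]] || [T [T [F s]] && [F s]]]

3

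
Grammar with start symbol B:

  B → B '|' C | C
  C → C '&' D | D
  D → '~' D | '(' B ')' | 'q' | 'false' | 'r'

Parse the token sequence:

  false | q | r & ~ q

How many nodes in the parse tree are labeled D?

[B [B [B [C [D false]]] | [C [D q]]] | [C [C [D r]] & [D ~ [D q]]]]

5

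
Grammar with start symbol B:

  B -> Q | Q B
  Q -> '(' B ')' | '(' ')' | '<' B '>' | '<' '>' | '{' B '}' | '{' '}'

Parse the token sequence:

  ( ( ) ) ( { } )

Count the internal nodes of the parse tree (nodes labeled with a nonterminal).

8

[B [Q ( [B [Q ( )]] )] [B [Q ( [B [Q { }]] )]]]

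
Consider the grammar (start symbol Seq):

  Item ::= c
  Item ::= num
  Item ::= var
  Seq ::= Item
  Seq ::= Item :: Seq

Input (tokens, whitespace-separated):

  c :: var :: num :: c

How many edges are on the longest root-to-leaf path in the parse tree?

5

[Seq [Item c] :: [Seq [Item var] :: [Seq [Item num] :: [Seq [Item c]]]]]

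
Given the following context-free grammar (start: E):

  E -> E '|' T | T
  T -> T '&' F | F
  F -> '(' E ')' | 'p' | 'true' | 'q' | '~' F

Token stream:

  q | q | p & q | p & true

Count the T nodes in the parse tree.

[E [E [E [E [T [F q]]] | [T [F q]]] | [T [T [F p]] & [F q]]] | [T [T [F p]] & [F true]]]

6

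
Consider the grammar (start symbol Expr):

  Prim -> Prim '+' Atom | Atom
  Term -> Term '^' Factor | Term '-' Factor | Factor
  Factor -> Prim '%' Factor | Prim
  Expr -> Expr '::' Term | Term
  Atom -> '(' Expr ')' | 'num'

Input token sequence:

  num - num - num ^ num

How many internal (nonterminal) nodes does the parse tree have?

[Expr [Term [Term [Term [Term [Factor [Prim [Atom num]]]] - [Factor [Prim [Atom num]]]] - [Factor [Prim [Atom num]]]] ^ [Factor [Prim [Atom num]]]]]

17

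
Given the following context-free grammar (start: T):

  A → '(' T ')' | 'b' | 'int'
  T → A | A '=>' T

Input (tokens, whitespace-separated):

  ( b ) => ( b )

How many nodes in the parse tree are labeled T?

[T [A ( [T [A b]] )] => [T [A ( [T [A b]] )]]]

4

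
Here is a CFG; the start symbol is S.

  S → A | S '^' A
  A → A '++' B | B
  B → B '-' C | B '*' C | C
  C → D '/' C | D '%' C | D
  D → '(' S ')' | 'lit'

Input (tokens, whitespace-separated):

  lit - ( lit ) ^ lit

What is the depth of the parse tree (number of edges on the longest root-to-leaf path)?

11

[S [S [A [B [B [C [D lit]]] - [C [D ( [S [A [B [C [D lit]]]]] )]]]]] ^ [A [B [C [D lit]]]]]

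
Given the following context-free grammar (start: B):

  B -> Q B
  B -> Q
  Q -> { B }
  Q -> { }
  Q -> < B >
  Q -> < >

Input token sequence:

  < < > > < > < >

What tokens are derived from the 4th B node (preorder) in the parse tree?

[B [Q < [B [Q < >]] >] [B [Q < >] [B [Q < >]]]]

< >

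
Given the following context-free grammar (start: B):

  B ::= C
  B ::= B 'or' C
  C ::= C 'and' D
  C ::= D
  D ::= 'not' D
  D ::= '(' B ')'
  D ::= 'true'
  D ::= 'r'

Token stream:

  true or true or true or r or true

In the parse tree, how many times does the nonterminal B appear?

5

[B [B [B [B [B [C [D true]]] or [C [D true]]] or [C [D true]]] or [C [D r]]] or [C [D true]]]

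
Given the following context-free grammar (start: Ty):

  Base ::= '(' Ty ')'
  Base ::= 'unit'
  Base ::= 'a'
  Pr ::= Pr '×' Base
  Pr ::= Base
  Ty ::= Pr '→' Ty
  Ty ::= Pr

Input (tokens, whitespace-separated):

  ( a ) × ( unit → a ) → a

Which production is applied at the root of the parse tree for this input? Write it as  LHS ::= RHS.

Ty ::= Pr '→' Ty

[Ty [Pr [Pr [Base ( [Ty [Pr [Base a]]] )]] × [Base ( [Ty [Pr [Base unit]] → [Ty [Pr [Base a]]]] )]] → [Ty [Pr [Base a]]]]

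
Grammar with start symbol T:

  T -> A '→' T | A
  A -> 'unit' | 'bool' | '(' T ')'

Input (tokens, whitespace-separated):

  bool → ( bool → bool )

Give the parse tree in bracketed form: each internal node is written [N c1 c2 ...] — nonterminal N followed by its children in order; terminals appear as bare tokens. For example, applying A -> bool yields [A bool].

[T [A bool] → [T [A ( [T [A bool] → [T [A bool]]] )]]]

T
A → T
bool → T
bool → A
bool → ( T )
bool → ( A → T )
bool → ( bool → T )
bool → ( bool → A )
bool → ( bool → bool )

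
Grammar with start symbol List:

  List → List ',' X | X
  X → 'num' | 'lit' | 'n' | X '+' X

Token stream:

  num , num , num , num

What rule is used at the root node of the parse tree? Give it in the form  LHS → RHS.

[List [List [List [List [X num]] , [X num]] , [X num]] , [X num]]

List → List ',' X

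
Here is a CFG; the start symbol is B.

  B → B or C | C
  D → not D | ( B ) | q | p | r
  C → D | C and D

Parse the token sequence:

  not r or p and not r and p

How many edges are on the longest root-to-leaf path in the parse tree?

5

[B [B [C [D not [D r]]]] or [C [C [C [D p]] and [D not [D r]]] and [D p]]]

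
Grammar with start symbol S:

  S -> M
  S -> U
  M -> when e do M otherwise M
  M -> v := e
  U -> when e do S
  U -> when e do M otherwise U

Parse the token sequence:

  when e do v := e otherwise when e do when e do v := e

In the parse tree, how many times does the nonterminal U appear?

[S [U when e do [M v := e] otherwise [U when e do [S [U when e do [S [M v := e]]]]]]]

3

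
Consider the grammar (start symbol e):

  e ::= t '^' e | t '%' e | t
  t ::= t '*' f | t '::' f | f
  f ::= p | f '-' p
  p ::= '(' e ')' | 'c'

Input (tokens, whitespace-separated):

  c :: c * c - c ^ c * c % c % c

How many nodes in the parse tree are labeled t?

[e [t [t [t [f [p c]]] :: [f [p c]]] * [f [f [p c]] - [p c]]] ^ [e [t [t [f [p c]]] * [f [p c]]] % [e [t [f [p c]]] % [e [t [f [p c]]]]]]]

7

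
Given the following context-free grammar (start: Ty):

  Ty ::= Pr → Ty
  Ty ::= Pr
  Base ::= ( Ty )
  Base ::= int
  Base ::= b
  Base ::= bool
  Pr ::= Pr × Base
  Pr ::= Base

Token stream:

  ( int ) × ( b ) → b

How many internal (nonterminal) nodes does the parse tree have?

14

[Ty [Pr [Pr [Base ( [Ty [Pr [Base int]]] )]] × [Base ( [Ty [Pr [Base b]]] )]] → [Ty [Pr [Base b]]]]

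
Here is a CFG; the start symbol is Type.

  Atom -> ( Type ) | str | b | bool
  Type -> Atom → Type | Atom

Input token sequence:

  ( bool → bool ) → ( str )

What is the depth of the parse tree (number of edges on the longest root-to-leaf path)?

[Type [Atom ( [Type [Atom bool] → [Type [Atom bool]]] )] → [Type [Atom ( [Type [Atom str]] )]]]

5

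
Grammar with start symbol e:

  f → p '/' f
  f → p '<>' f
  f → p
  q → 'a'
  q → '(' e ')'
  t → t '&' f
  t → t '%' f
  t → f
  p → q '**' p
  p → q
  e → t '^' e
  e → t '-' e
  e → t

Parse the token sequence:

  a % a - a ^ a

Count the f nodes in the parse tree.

[e [t [t [f [p [q a]]]] % [f [p [q a]]]] - [e [t [f [p [q a]]]] ^ [e [t [f [p [q a]]]]]]]

4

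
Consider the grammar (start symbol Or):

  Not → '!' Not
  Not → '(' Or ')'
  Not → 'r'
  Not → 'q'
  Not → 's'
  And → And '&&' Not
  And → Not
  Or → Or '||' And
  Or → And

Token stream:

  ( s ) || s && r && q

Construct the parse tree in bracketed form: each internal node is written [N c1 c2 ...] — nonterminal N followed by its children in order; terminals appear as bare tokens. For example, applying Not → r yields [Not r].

[Or [Or [And [Not ( [Or [And [Not s]]] )]]] || [And [And [And [Not s]] && [Not r]] && [Not q]]]

Or
Or || And
And || And
Not || And
( Or ) || And
( And ) || And
( Not ) || And
( s ) || And
( s ) || And && Not
( s ) || And && Not && Not
( s ) || Not && Not && Not
( s ) || s && Not && Not
( s ) || s && r && Not
( s ) || s && r && q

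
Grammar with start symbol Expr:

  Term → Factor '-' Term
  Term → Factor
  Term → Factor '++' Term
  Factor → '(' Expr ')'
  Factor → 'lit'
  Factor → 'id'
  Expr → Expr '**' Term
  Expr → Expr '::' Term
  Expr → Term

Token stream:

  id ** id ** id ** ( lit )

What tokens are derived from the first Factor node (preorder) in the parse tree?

id

[Expr [Expr [Expr [Expr [Term [Factor id]]] ** [Term [Factor id]]] ** [Term [Factor id]]] ** [Term [Factor ( [Expr [Term [Factor lit]]] )]]]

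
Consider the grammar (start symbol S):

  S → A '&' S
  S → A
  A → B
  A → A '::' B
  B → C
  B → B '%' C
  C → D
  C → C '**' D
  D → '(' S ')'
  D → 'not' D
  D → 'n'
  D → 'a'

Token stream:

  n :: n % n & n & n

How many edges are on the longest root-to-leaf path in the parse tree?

[S [A [A [B [C [D n]]]] :: [B [B [C [D n]]] % [C [D n]]]] & [S [A [B [C [D n]]]] & [S [A [B [C [D n]]]]]]]

7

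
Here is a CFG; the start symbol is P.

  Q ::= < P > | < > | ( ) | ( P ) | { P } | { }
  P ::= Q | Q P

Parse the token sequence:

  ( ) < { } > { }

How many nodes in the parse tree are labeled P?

4

[P [Q ( )] [P [Q < [P [Q { }]] >] [P [Q { }]]]]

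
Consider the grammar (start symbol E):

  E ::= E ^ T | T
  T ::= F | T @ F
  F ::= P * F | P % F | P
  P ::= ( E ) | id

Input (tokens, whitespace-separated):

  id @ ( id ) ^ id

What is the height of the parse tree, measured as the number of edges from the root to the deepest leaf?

9

[E [E [T [T [F [P id]]] @ [F [P ( [E [T [F [P id]]]] )]]]] ^ [T [F [P id]]]]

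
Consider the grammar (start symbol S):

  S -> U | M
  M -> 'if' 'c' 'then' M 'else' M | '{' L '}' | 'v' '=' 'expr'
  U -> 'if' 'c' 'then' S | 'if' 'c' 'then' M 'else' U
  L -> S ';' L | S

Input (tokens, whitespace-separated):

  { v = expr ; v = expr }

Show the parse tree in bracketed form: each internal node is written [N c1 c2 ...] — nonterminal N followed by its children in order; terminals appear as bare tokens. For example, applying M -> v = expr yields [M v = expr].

[S [M { [L [S [M v = expr]] ; [L [S [M v = expr]]]] }]]

S
M
{ L }
{ S ; L }
{ M ; L }
{ v = expr ; L }
{ v = expr ; S }
{ v = expr ; M }
{ v = expr ; v = expr }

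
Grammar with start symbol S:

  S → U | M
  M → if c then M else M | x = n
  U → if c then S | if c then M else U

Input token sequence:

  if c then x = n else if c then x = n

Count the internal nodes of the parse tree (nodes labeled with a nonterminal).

6

[S [U if c then [M x = n] else [U if c then [S [M x = n]]]]]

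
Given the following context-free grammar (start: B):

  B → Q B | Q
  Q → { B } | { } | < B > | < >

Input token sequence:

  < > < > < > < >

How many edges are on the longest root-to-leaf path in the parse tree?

5

[B [Q < >] [B [Q < >] [B [Q < >] [B [Q < >]]]]]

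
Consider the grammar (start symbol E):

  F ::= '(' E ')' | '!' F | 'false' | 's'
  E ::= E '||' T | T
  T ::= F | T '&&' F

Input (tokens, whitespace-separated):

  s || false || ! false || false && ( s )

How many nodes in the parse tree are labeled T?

6

[E [E [E [E [T [F s]]] || [T [F false]]] || [T [F ! [F false]]]] || [T [T [F false]] && [F ( [E [T [F s]]] )]]]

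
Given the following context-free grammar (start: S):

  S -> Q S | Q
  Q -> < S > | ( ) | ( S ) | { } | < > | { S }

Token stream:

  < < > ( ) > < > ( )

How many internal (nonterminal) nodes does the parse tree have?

[S [Q < [S [Q < >] [S [Q ( )]]] >] [S [Q < >] [S [Q ( )]]]]

10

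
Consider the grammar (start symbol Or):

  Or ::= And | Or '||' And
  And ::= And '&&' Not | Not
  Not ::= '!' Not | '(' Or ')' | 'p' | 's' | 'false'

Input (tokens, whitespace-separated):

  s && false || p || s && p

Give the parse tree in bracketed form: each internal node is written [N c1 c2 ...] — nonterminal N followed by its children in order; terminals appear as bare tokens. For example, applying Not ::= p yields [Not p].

[Or [Or [Or [And [And [Not s]] && [Not false]]] || [And [Not p]]] || [And [And [Not s]] && [Not p]]]

Or
Or || And
Or || And || And
And || And || And
And && Not || And || And
Not && Not || And || And
s && Not || And || And
s && false || And || And
s && false || Not || And
s && false || p || And
s && false || p || And && Not
s && false || p || Not && Not
s && false || p || s && Not
s && false || p || s && p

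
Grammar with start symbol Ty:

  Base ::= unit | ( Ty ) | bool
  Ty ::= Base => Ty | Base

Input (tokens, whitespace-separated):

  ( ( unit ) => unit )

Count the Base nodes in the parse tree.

4

[Ty [Base ( [Ty [Base ( [Ty [Base unit]] )] => [Ty [Base unit]]] )]]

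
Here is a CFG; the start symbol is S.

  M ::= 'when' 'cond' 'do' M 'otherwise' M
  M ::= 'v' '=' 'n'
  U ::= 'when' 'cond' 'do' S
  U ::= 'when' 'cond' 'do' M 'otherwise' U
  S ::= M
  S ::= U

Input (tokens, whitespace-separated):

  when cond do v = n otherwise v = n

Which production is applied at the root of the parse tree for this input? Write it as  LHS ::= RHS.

[S [M when cond do [M v = n] otherwise [M v = n]]]

S ::= M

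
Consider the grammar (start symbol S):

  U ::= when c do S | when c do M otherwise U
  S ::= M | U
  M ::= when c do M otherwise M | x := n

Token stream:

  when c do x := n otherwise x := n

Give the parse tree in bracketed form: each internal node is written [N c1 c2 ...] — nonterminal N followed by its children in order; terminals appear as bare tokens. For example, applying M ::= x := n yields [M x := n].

S
M
when c do M otherwise M
when c do x := n otherwise M
when c do x := n otherwise x := n

[S [M when c do [M x := n] otherwise [M x := n]]]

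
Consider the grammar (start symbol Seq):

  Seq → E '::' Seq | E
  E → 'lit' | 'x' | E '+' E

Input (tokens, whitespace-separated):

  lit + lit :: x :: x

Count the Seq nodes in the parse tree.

3

[Seq [E [E lit] + [E lit]] :: [Seq [E x] :: [Seq [E x]]]]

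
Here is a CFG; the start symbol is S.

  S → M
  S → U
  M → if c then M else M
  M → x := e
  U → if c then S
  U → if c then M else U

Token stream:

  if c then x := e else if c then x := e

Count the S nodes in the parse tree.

2

[S [U if c then [M x := e] else [U if c then [S [M x := e]]]]]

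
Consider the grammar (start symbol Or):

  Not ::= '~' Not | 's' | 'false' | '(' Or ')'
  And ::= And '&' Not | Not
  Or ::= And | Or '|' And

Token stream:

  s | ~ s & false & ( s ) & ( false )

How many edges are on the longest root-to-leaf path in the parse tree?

[Or [Or [And [Not s]]] | [And [And [And [And [Not ~ [Not s]]] & [Not false]] & [Not ( [Or [And [Not s]]] )]] & [Not ( [Or [And [Not false]]] )]]]

7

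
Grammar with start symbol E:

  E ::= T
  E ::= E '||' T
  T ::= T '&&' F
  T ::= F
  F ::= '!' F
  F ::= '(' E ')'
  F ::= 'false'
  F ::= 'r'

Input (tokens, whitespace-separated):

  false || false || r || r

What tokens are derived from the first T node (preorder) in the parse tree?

[E [E [E [E [T [F false]]] || [T [F false]]] || [T [F r]]] || [T [F r]]]

false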